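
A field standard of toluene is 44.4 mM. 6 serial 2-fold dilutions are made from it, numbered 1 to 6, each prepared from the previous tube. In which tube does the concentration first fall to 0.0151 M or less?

Tube n has concentration 44.4 mM / 2ⁿ.
Need 2ⁿ ≥ 44.4 mM / 0.0151 M = 2.94, so n ≥ 1.56.
First such tube: n = 2.

tube 2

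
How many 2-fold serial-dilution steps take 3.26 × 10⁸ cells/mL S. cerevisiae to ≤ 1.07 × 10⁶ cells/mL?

9

Need 2ⁿ ≥ 305, so n ≥ log(305)/log(2) = 8.25.
Minimum whole steps: n = 9.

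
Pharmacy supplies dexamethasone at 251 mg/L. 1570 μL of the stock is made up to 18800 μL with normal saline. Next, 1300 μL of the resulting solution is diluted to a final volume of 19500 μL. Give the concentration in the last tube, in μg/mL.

Overall dilution factor = 11.97 × 15 = 180.
251 mg/L / 180 = 1.40 mg/L = 1.40 μg/mL.

1.40 μg/mL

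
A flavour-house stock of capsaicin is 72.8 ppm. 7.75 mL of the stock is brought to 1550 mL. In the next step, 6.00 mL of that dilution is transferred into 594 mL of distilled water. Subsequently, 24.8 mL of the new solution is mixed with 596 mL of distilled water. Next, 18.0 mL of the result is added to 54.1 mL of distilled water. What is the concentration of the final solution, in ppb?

Overall dilution factor = 200 × 100 × 25.03 × 4.006 = 2.01 × 10⁶.
72.8 ppm / 2.01 × 10⁶ = 3.63 × 10⁻⁵ ppm = 0.0363 ppb.

0.0363 ppb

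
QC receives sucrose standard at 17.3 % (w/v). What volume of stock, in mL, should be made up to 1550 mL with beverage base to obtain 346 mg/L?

3.10 mL

346 mg/L = 0.0346 % (w/v).
V₁ = C₂V₂/C₁ = 0.0346 × 1550 / 17.3 = 3.10 mL.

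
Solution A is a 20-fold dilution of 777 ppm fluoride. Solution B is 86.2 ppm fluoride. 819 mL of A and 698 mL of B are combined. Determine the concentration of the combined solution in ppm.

60.6 ppm

C_A = 777 ppm / 20 = 38.9 ppm.
C_mix = (C_A·V_A + C_B·V_B)/(V_A + V_B) = (38.9×819 + 86.2×698) / 1517 = 60.6 ppm.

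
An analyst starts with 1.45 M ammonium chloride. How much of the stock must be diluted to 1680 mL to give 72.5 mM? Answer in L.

72.5 mM = 0.0725 M.
V₁ = C₂V₂/C₁ = 0.0725 × 1680 / 1.45 = 84.0 mL = 0.0840 L.

0.0840 L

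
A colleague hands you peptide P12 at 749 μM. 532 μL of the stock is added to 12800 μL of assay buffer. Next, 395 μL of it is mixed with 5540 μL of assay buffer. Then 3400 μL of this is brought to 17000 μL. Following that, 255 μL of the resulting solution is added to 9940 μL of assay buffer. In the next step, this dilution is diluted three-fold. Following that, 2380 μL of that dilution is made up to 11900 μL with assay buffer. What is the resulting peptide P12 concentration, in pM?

Overall dilution factor = 25.06 × 15.03 × 5 × 39.98 × 3 × 5 = 1.13 × 10⁶.
749 μM / 1.13 × 10⁶ = 6.63 × 10⁻⁴ μM = 663 pM.

663 pM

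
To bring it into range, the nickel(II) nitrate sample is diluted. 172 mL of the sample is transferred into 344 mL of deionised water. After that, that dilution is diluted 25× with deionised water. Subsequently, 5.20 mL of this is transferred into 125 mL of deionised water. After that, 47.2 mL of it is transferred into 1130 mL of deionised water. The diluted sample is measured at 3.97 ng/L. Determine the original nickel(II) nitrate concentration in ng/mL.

186 ng/mL

Overall dilution factor = 3 × 25 × 25.04 × 24.94 = 4.68 × 10⁴.
Original = 3.97 ng/L × 4.68 × 10⁴ = 1.86 × 10⁵ ng/L = 186 ng/mL.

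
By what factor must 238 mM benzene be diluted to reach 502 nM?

4.74 × 10⁵

Factor = C₀/C_target = 238 mM / 502 nM = 4.74 × 10⁵.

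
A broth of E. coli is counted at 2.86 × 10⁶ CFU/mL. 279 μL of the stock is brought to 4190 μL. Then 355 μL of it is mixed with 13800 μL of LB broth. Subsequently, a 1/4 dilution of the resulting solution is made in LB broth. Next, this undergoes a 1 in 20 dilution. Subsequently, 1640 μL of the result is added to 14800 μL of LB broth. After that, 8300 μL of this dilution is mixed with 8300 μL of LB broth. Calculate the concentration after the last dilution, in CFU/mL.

2.98 CFU/mL

Overall dilution factor = 15.02 × 39.87 × 4 × 20 × 10.02 × 2 = 9.60 × 10⁵.
2.86 × 10⁶ CFU/mL / 9.60 × 10⁵ = 2.98 CFU/mL.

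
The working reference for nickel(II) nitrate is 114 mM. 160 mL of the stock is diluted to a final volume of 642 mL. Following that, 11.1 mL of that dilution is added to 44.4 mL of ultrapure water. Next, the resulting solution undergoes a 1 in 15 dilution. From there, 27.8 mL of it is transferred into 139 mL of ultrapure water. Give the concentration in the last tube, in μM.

Overall dilution factor = 4.013 × 5 × 15 × 6 = 1806.
114 mM / 1806 = 0.0631 mM = 63.1 μM.

63.1 μM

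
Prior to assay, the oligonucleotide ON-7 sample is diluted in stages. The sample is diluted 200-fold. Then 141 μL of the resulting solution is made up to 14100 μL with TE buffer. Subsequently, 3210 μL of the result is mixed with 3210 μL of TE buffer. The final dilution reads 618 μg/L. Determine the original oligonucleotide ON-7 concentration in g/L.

24.7 g/L

Overall dilution factor = 200 × 100 × 2 = 4.00 × 10⁴.
Original = 618 μg/L × 4.00 × 10⁴ = 2.47 × 10⁷ μg/L = 24.7 g/L.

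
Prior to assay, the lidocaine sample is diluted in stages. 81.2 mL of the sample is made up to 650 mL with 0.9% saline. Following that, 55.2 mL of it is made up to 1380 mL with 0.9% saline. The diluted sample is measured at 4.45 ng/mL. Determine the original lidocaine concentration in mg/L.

Overall dilution factor = 8.005 × 25 = 200.
Original = 4.45 ng/mL × 200 = 891 ng/mL = 0.891 mg/L.

0.891 mg/L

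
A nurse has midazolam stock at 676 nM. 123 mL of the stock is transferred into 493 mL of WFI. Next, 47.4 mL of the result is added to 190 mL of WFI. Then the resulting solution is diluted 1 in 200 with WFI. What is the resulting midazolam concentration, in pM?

Overall dilution factor = 5.008 × 5.008 × 200 = 5017.
676 nM / 5017 = 0.135 nM = 135 pM.

135 pM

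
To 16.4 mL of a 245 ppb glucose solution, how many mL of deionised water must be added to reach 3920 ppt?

1010 mL

3920 ppt = 3.92 ppb.
V₂ = C₁V₁/C₂ = 245 × 16.4 / 3.92 = 1025 mL.
Diluent to add = V₂ − V₁ = 1025 − 16.4 = 1010 mL.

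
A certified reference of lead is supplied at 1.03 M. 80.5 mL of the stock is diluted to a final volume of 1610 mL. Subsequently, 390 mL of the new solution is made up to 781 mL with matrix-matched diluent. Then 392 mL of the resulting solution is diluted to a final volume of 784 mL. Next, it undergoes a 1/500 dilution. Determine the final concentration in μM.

Overall dilution factor = 20 × 2.003 × 2 × 500 = 4.01 × 10⁴.
1.03 M / 4.01 × 10⁴ = 2.57 × 10⁻⁵ M = 25.7 μM.

25.7 μM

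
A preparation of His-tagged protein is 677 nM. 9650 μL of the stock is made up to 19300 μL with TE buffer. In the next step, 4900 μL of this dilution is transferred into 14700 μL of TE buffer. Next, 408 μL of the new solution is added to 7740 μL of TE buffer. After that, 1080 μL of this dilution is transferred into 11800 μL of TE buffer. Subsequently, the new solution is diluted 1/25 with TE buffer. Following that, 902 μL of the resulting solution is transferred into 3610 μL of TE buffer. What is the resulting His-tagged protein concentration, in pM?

2.84 pM

Overall dilution factor = 2 × 4 × 19.97 × 11.93 × 25 × 5.002 = 2.38 × 10⁵.
677 nM / 2.38 × 10⁵ = 2.84 × 10⁻³ nM = 2.84 pM.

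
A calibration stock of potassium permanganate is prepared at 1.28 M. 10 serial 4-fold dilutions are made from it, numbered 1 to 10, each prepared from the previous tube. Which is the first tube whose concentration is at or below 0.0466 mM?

Tube n has concentration 1.28 M / 4ⁿ.
Need 4ⁿ ≥ 1.28 M / 0.0466 mM = 2.75 × 10⁴, so n ≥ 7.37.
First such tube: n = 8.

tube 8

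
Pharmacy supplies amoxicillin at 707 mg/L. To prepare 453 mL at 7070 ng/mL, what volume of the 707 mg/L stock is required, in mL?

7070 ng/mL = 7.07 mg/L.
V₁ = C₂V₂/C₁ = 7.07 × 453 / 707 = 4.53 mL.

4.53 mL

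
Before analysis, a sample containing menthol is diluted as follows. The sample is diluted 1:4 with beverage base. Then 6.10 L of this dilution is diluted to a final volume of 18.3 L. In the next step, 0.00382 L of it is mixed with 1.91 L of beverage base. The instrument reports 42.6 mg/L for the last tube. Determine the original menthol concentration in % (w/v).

Overall dilution factor = 4 × 3 × 501 = 6012.
Original = 42.6 mg/L × 6012 = 2.56 × 10⁵ mg/L = 25.6 % (w/v).

25.6 % (w/v)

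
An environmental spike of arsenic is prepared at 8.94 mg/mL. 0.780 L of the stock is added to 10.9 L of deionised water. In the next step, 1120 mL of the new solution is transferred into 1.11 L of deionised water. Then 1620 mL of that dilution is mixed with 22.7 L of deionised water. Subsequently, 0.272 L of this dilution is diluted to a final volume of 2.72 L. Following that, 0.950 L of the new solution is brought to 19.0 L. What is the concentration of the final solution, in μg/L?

Overall dilution factor = 14.97 × 1.991 × 15.01 × 10 × 20 = 8.95 × 10⁴.
8.94 mg/mL / 8.95 × 10⁴ = 9.99 × 10⁻⁵ mg/mL = 99.9 μg/L.

99.9 μg/L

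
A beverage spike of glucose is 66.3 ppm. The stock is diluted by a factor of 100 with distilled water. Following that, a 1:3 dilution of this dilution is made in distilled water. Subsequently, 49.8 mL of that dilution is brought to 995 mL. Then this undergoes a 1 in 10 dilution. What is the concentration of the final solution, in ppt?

Overall dilution factor = 100 × 3 × 19.98 × 10 = 5.99 × 10⁴.
66.3 ppm / 5.99 × 10⁴ = 1.11 × 10⁻³ ppm = 1110 ppt.

1110 ppt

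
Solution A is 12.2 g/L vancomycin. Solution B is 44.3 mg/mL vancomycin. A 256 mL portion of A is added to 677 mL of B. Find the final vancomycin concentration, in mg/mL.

35.5 mg/mL

C_B = 44.3 mg/mL = 44.3 g/L.
C_mix = (C_A·V_A + C_B·V_B)/(V_A + V_B) = (12.2×256 + 44.3×677) / 933.0 = 35.5 g/L = 35.5 mg/mL.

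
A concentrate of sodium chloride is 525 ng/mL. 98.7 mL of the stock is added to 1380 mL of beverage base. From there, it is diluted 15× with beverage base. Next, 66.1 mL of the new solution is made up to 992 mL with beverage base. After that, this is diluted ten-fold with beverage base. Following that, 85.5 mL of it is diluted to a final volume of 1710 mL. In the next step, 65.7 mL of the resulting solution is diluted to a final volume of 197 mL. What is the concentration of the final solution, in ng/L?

0.260 ng/L

Overall dilution factor = 14.98 × 15 × 15.01 × 10 × 20 × 2.998 = 2.02 × 10⁶.
525 ng/mL / 2.02 × 10⁶ = 2.60 × 10⁻⁴ ng/mL = 0.260 ng/L.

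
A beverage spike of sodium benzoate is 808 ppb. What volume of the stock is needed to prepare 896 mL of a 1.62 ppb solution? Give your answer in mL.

V₁ = C₂V₂/C₁ = 1.62 × 896 / 808 = 1.80 mL.

1.80 mL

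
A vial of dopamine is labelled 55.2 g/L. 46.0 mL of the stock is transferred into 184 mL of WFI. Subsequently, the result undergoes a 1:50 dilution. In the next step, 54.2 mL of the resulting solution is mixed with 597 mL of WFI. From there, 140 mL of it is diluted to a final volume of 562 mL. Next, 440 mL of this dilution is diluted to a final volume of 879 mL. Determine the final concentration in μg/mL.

2.29 μg/mL

Overall dilution factor = 5 × 50 × 12.01 × 4.014 × 1.998 = 2.41 × 10⁴.
55.2 g/L / 2.41 × 10⁴ = 2.29 × 10⁻³ g/L = 2.29 μg/mL.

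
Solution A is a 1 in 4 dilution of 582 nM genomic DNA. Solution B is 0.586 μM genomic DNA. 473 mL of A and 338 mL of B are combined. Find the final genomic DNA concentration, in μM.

0.329 μM

C_A = 582 nM / 4 = 146 nM.
C_B = 0.586 μM = 586 nM.
C_mix = (C_A·V_A + C_B·V_B)/(V_A + V_B) = (146×473 + 586×338) / 811.0 = 329 nM = 0.329 μM.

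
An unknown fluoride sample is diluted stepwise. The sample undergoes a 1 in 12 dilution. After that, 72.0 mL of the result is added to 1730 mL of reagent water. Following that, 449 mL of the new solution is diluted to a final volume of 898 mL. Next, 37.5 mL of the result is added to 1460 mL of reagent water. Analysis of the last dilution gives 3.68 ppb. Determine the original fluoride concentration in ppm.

Overall dilution factor = 12 × 25.03 × 2 × 39.93 = 2.40 × 10⁴.
Original = 3.68 ppb × 2.40 × 10⁴ = 8.83 × 10⁴ ppb = 88.3 ppm.

88.3 ppm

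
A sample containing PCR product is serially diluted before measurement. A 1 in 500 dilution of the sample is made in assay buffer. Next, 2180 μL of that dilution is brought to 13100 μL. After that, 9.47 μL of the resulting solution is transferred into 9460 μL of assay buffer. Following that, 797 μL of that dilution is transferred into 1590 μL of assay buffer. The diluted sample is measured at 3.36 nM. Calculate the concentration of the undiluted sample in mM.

30.2 mM

Overall dilution factor = 500 × 6.009 × 999.9 × 2.995 = 9.00 × 10⁶.
Original = 3.36 nM × 9.00 × 10⁶ = 3.02 × 10⁷ nM = 30.2 mM.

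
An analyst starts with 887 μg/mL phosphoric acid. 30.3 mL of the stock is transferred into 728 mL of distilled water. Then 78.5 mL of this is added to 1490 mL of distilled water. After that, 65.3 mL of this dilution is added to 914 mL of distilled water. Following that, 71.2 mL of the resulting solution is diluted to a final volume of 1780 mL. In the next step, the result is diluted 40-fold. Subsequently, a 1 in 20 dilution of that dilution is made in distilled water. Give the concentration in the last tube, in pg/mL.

5.91 pg/mL

Overall dilution factor = 25.03 × 19.98 × 15.00 × 25 × 40 × 20 = 1.50 × 10⁸.
887 μg/mL / 1.50 × 10⁸ = 5.91 × 10⁻⁶ μg/mL = 5.91 pg/mL.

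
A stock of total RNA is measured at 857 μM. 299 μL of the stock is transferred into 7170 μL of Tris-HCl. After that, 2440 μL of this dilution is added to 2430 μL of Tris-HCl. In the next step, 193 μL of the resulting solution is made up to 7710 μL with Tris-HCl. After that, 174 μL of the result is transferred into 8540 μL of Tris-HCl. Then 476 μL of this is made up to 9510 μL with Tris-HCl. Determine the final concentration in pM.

430 pM

Overall dilution factor = 24.98 × 1.996 × 39.95 × 50.08 × 19.98 = 1.99 × 10⁶.
857 μM / 1.99 × 10⁶ = 4.30 × 10⁻⁴ μM = 430 pM.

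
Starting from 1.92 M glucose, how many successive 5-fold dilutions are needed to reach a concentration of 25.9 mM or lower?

3

Need 5ⁿ ≥ 74.1, so n ≥ log(74.1)/log(5) = 2.68.
Minimum whole steps: n = 3.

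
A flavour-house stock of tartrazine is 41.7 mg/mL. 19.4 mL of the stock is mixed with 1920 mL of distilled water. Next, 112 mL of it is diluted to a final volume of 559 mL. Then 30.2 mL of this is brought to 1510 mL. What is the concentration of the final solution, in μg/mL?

Overall dilution factor = 99.97 × 4.991 × 50 = 2.49 × 10⁴.
41.7 mg/mL / 2.49 × 10⁴ = 1.67 × 10⁻³ mg/mL = 1.67 μg/mL.

1.67 μg/mL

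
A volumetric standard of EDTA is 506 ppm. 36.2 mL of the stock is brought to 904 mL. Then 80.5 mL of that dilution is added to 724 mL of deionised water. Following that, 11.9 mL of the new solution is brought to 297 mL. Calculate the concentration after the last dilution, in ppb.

Overall dilution factor = 24.97 × 9.994 × 24.96 = 6229.
506 ppm / 6229 = 0.0812 ppm = 81.2 ppb.

81.2 ppb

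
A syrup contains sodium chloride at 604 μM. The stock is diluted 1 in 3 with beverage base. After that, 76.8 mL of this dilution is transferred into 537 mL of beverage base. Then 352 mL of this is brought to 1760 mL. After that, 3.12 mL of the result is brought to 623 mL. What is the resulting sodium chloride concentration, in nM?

25.2 nM

Overall dilution factor = 3 × 7.992 × 5 × 199.7 = 2.39 × 10⁴.
604 μM / 2.39 × 10⁴ = 0.0252 μM = 25.2 nM.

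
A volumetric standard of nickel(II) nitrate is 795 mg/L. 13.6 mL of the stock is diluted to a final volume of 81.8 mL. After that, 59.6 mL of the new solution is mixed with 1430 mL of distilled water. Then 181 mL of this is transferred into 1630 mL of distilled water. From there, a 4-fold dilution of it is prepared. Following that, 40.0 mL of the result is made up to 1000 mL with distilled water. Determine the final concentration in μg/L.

5.29 μg/L

Overall dilution factor = 6.015 × 24.99 × 10.01 × 4 × 25 = 1.50 × 10⁵.
795 mg/L / 1.50 × 10⁵ = 5.29 × 10⁻³ mg/L = 5.29 μg/L.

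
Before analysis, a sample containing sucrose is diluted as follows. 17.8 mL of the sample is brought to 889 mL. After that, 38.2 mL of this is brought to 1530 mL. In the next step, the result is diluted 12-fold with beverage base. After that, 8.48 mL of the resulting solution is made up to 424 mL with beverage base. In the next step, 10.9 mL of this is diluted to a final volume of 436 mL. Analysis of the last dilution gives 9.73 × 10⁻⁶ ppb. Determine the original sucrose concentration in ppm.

0.467 ppm

Overall dilution factor = 49.94 × 40.05 × 12 × 50 × 40 = 4.80 × 10⁷.
Original = 9.73 × 10⁻⁶ ppb × 4.80 × 10⁷ = 467 ppb = 0.467 ppm.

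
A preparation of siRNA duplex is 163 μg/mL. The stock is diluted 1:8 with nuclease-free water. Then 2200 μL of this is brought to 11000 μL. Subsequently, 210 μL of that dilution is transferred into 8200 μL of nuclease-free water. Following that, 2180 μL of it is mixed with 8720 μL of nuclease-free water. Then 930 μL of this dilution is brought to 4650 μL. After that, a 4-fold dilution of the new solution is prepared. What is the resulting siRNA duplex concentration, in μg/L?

Overall dilution factor = 8 × 5 × 40.05 × 5 × 5 × 4 = 1.60 × 10⁵.
163 μg/mL / 1.60 × 10⁵ = 1.02 × 10⁻³ μg/mL = 1.02 μg/L.

1.02 μg/L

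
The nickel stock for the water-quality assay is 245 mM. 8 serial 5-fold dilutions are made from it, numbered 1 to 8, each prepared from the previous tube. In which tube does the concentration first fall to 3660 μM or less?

tube 3

Tube n has concentration 245 mM / 5ⁿ.
Need 5ⁿ ≥ 245 mM / 3660 μM = 66.9, so n ≥ 2.61.
First such tube: n = 3.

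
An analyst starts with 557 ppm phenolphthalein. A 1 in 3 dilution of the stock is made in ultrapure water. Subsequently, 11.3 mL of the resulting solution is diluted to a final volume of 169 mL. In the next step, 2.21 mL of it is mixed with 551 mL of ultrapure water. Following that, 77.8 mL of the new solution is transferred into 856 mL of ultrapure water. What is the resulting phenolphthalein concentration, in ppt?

4130 ppt

Overall dilution factor = 3 × 14.96 × 250.3 × 12.00 = 1.35 × 10⁵.
557 ppm / 1.35 × 10⁵ = 4.13 × 10⁻³ ppm = 4130 ppt.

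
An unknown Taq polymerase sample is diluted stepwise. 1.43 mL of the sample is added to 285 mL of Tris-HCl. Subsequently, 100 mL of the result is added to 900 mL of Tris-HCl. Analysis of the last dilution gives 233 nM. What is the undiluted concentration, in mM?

0.467 mM

Overall dilution factor = 200.3 × 10 = 2003.
Original = 233 nM × 2003 = 4.67 × 10⁵ nM = 0.467 mM.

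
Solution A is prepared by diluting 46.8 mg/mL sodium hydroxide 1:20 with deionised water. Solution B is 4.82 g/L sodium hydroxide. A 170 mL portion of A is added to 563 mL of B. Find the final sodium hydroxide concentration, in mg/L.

C_A = 46.8 mg/mL / 20 = 2.34 mg/mL.
C_B = 4.82 g/L = 4.82 mg/mL.
C_mix = (C_A·V_A + C_B·V_B)/(V_A + V_B) = (2.34×170 + 4.82×563) / 733.0 = 4.24 mg/mL = 4240 mg/L.

4240 mg/L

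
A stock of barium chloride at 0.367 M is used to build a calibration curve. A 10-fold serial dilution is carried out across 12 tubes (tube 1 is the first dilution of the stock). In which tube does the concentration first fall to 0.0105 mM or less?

tube 5

Tube n has concentration 0.367 M / 10ⁿ.
Need 10ⁿ ≥ 0.367 M / 0.0105 mM = 3.50 × 10⁴, so n ≥ 4.54.
First such tube: n = 5.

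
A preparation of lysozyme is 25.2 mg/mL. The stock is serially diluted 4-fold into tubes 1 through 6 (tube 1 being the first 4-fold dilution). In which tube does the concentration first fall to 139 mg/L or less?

Tube n has concentration 25.2 mg/mL / 4ⁿ.
Need 4ⁿ ≥ 25.2 mg/mL / 139 mg/L = 181, so n ≥ 3.75.
First such tube: n = 4.

tube 4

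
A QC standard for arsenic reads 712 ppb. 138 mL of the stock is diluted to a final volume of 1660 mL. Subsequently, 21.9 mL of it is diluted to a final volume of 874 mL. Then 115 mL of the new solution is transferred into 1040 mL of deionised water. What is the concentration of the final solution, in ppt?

148 ppt

Overall dilution factor = 12.03 × 39.91 × 10.04 = 4821.
712 ppb / 4821 = 0.148 ppb = 148 ppt.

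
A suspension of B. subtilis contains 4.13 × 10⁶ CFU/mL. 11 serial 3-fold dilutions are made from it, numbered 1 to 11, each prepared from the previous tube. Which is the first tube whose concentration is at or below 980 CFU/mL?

tube 8

Tube n has concentration 4.13 × 10⁶ CFU/mL / 3ⁿ.
Need 3ⁿ ≥ 4.13 × 10⁶ CFU/mL / 980 CFU/mL = 4214, so n ≥ 7.60.
First such tube: n = 8.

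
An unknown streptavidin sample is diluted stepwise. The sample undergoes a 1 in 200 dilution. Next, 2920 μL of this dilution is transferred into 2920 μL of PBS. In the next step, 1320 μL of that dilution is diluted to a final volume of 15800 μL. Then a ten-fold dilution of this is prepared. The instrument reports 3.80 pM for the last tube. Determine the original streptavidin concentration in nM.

Overall dilution factor = 200 × 2 × 11.97 × 10 = 4.79 × 10⁴.
Original = 3.80 pM × 4.79 × 10⁴ = 1.82 × 10⁵ pM = 182 nM.

182 nM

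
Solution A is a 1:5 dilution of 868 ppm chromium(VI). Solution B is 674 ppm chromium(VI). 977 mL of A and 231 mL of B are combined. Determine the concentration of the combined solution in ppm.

C_A = 868 ppm / 5 = 174 ppm.
C_mix = (C_A·V_A + C_B·V_B)/(V_A + V_B) = (174×977 + 674×231) / 1208 = 269 ppm.

269 ppm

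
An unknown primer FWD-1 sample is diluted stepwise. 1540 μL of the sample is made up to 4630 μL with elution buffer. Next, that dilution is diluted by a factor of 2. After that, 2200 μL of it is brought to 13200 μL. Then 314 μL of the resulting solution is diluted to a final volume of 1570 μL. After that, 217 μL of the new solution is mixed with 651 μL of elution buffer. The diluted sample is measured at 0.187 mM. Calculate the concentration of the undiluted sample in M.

Overall dilution factor = 3.006 × 2 × 6 × 5 × 4 = 722.
Original = 0.187 mM × 722 = 135 mM = 0.135 M.

0.135 M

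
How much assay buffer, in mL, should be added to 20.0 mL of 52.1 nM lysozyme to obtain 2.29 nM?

435 mL

V₂ = C₁V₁/C₂ = 52.1 × 20.0 / 2.29 = 455 mL.
Diluent to add = V₂ − V₁ = 455 − 20.0 = 435 mL.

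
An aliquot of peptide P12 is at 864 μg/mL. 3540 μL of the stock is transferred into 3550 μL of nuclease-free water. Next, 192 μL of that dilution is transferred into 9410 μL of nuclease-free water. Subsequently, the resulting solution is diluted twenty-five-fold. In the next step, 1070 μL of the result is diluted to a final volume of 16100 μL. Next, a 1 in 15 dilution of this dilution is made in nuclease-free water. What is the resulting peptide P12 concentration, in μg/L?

Overall dilution factor = 2.003 × 50.01 × 25 × 15.05 × 15 = 5.65 × 10⁵.
864 μg/mL / 5.65 × 10⁵ = 1.53 × 10⁻³ μg/mL = 1.53 μg/L.

1.53 μg/L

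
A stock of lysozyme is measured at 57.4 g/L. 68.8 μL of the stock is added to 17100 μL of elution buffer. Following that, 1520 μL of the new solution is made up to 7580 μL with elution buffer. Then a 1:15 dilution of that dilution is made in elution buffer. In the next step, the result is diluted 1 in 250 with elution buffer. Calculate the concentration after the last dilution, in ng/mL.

Overall dilution factor = 249.5 × 4.987 × 15 × 250 = 4.67 × 10⁶.
57.4 g/L / 4.67 × 10⁶ = 1.23 × 10⁻⁵ g/L = 12.3 ng/mL.

12.3 ng/mL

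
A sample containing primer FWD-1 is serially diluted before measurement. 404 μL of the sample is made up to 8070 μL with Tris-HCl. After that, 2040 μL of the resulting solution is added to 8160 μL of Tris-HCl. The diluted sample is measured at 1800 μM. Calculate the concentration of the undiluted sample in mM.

Overall dilution factor = 19.98 × 5 = 99.9.
Original = 1800 μM × 99.9 = 1.80 × 10⁵ μM = 180 mM.

180 mM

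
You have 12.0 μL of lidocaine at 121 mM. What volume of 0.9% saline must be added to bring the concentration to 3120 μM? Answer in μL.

453 μL

3120 μM = 3.12 mM.
V₂ = C₁V₁/C₂ = 121 × 12.0 / 3.12 = 465 μL.
Diluent to add = V₂ − V₁ = 465 − 12.0 = 453 μL.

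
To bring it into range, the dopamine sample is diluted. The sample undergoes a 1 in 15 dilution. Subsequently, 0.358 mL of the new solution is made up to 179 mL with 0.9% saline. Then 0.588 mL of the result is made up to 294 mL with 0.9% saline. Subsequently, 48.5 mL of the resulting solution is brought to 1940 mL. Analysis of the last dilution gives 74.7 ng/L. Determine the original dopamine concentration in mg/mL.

11.2 mg/mL

Overall dilution factor = 15 × 500 × 500 × 40 = 1.50 × 10⁸.
Original = 74.7 ng/L × 1.50 × 10⁸ = 1.12 × 10¹⁰ ng/L = 11.2 mg/mL.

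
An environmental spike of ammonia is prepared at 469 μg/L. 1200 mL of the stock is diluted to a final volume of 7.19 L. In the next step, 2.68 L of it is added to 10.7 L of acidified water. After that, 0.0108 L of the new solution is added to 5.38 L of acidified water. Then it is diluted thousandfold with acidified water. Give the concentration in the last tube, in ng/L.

0.0314 ng/L

Overall dilution factor = 5.992 × 4.993 × 499.1 × 1000 = 1.49 × 10⁷.
469 μg/L / 1.49 × 10⁷ = 3.14 × 10⁻⁵ μg/L = 0.0314 ng/L.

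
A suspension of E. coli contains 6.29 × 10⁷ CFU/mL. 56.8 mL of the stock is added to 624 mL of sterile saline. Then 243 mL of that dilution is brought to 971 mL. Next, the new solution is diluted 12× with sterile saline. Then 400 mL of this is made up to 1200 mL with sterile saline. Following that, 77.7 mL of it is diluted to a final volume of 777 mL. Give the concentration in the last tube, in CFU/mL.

Overall dilution factor = 11.99 × 3.996 × 12 × 3 × 10 = 1.72 × 10⁴.
6.29 × 10⁷ CFU/mL / 1.72 × 10⁴ = 3650 CFU/mL.

3650 CFU/mL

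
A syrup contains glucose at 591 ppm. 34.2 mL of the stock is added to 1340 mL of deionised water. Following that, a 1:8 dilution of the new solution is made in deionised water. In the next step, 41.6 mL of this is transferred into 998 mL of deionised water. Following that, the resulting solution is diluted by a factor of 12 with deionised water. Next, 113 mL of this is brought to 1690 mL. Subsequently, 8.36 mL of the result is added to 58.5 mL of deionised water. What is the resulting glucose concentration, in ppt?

Overall dilution factor = 40.18 × 8 × 24.99 × 12 × 14.96 × 7.998 = 1.15 × 10⁷.
591 ppm / 1.15 × 10⁷ = 5.13 × 10⁻⁵ ppm = 51.3 ppt.

51.3 ppt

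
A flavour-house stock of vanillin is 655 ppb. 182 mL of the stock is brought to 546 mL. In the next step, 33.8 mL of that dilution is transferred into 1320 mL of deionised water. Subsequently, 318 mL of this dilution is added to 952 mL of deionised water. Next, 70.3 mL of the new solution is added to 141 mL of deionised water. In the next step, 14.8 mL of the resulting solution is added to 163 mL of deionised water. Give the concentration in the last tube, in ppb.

Overall dilution factor = 3 × 40.05 × 3.994 × 3.006 × 12.01 = 1.73 × 10⁴.
655 ppb / 1.73 × 10⁴ = 0.0378 ppb.

0.0378 ppb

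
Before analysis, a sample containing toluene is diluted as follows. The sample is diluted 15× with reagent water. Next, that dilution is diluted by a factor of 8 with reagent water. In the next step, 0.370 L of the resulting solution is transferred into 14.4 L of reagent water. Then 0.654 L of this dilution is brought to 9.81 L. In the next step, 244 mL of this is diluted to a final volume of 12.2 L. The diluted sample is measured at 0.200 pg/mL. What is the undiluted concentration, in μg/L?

Overall dilution factor = 15 × 8 × 39.92 × 15 × 50 = 3.59 × 10⁶.
Original = 0.200 pg/mL × 3.59 × 10⁶ = 7.19 × 10⁵ pg/mL = 719 μg/L.

719 μg/L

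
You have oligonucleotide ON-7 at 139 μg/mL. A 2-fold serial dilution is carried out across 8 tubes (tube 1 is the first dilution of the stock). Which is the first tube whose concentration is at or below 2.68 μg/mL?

Tube n has concentration 139 μg/mL / 2ⁿ.
Need 2ⁿ ≥ 139 μg/mL / 2.68 μg/mL = 51.9, so n ≥ 5.70.
First such tube: n = 6.

tube 6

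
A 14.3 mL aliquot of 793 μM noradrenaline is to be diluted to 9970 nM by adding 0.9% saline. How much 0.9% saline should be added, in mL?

1120 mL

9970 nM = 9.97 μM.
V₂ = C₁V₁/C₂ = 793 × 14.3 / 9.97 = 1137 mL.
Diluent to add = V₂ − V₁ = 1137 − 14.3 = 1120 mL.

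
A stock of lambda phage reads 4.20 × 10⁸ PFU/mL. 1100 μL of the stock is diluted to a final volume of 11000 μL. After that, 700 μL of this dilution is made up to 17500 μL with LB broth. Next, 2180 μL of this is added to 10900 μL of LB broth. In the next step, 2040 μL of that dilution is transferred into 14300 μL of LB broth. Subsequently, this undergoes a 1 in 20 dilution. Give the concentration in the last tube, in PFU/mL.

1750 PFU/mL

Overall dilution factor = 10 × 25 × 6 × 8.010 × 20 = 2.40 × 10⁵.
4.20 × 10⁸ PFU/mL / 2.40 × 10⁵ = 1750 PFU/mL.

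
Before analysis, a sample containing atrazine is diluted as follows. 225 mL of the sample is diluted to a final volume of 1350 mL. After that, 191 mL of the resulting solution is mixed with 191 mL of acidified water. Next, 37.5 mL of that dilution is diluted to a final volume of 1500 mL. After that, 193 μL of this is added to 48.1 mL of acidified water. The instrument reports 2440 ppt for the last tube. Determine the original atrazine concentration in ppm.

293 ppm

Overall dilution factor = 6 × 2 × 40 × 250.2 = 1.20 × 10⁵.
Original = 2440 ppt × 1.20 × 10⁵ = 2.93 × 10⁸ ppt = 293 ppm.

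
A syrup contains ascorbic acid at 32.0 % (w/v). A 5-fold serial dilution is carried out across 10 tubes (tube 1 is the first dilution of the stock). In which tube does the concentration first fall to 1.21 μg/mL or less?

tube 8

Tube n has concentration 32.0 % (w/v) / 5ⁿ.
Need 5ⁿ ≥ 32.0 % (w/v) / 1.21 μg/mL = 2.64 × 10⁵, so n ≥ 7.76.
First such tube: n = 8.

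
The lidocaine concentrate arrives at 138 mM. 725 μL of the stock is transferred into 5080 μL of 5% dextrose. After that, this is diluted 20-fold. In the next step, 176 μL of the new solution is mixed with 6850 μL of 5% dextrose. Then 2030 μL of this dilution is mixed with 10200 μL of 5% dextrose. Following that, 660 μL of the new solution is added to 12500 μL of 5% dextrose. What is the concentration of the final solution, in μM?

Overall dilution factor = 8.007 × 20 × 39.92 × 6.025 × 19.94 = 7.68 × 10⁵.
138 mM / 7.68 × 10⁵ = 1.80 × 10⁻⁴ mM = 0.180 μM.

0.180 μM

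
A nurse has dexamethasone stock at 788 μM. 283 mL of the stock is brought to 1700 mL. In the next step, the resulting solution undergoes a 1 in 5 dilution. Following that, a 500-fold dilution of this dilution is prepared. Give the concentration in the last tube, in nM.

52.5 nM

Overall dilution factor = 6.007 × 5 × 500 = 1.50 × 10⁴.
788 μM / 1.50 × 10⁴ = 0.0525 μM = 52.5 nM.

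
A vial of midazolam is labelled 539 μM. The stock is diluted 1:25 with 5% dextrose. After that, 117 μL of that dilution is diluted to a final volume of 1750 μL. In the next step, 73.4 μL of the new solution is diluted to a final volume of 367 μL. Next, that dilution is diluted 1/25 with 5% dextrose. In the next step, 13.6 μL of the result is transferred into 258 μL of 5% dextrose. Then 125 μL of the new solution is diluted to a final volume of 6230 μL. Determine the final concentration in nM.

Overall dilution factor = 25 × 14.96 × 5 × 25 × 19.97 × 49.84 = 4.65 × 10⁷.
539 μM / 4.65 × 10⁷ = 1.16 × 10⁻⁵ μM = 0.0116 nM.

0.0116 nM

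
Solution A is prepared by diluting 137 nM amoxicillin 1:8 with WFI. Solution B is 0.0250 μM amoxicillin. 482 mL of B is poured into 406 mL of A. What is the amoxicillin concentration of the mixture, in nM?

C_A = 137 nM / 8 = 17.1 nM.
C_B = 0.0250 μM = 25.0 nM.
C_mix = (C_A·V_A + C_B·V_B)/(V_A + V_B) = (17.1×406 + 25.0×482) / 888.0 = 21.4 nM.

21.4 nM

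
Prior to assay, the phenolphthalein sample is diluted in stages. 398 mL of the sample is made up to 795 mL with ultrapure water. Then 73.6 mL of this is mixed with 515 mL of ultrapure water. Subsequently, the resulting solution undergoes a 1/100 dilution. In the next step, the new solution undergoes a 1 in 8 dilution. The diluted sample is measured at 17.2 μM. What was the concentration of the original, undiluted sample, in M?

Overall dilution factor = 1.997 × 7.997 × 100 × 8 = 1.28 × 10⁴.
Original = 17.2 μM × 1.28 × 10⁴ = 2.20 × 10⁵ μM = 0.220 M.

0.220 M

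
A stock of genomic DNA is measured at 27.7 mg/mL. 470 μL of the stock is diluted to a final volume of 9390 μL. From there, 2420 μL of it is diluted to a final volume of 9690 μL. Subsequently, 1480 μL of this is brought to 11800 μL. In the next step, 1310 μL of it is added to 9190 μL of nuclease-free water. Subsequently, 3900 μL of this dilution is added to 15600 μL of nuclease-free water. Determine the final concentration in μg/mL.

1.08 μg/mL

Overall dilution factor = 19.98 × 4.004 × 7.973 × 8.015 × 5 = 2.56 × 10⁴.
27.7 mg/mL / 2.56 × 10⁴ = 1.08 × 10⁻³ mg/mL = 1.08 μg/mL.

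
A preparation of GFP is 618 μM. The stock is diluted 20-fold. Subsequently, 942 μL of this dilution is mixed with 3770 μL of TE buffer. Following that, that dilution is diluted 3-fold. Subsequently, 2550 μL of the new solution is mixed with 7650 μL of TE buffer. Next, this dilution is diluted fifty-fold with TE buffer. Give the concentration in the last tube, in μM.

0.0103 μM

Overall dilution factor = 20 × 5.002 × 3 × 4 × 50 = 6.00 × 10⁴.
618 μM / 6.00 × 10⁴ = 0.0103 μM.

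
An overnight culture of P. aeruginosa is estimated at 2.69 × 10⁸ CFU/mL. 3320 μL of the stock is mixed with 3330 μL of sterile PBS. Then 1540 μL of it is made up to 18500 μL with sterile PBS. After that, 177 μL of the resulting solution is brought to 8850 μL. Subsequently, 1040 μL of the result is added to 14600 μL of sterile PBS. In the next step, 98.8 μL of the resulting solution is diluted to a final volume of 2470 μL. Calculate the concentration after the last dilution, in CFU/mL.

595 CFU/mL

Overall dilution factor = 2.003 × 12.01 × 50 × 15.04 × 25 = 4.52 × 10⁵.
2.69 × 10⁸ CFU/mL / 4.52 × 10⁵ = 595 CFU/mL.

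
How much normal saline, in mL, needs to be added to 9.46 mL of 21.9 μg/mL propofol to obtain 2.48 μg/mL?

V₂ = C₁V₁/C₂ = 21.9 × 9.46 / 2.48 = 83.5 mL.
Diluent to add = V₂ − V₁ = 83.5 − 9.46 = 74.1 mL.

74.1 mL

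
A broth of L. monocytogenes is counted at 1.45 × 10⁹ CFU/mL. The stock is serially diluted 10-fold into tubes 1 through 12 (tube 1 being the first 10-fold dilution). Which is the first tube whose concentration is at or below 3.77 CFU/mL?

Tube n has concentration 1.45 × 10⁹ CFU/mL / 10ⁿ.
Need 10ⁿ ≥ 1.45 × 10⁹ CFU/mL / 3.77 CFU/mL = 3.85 × 10⁸, so n ≥ 8.59.
First such tube: n = 9.

tube 9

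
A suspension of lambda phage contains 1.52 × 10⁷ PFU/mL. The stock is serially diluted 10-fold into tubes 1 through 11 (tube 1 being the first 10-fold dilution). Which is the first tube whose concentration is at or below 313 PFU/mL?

tube 5

Tube n has concentration 1.52 × 10⁷ PFU/mL / 10ⁿ.
Need 10ⁿ ≥ 1.52 × 10⁷ PFU/mL / 313 PFU/mL = 4.86 × 10⁴, so n ≥ 4.69.
First such tube: n = 5.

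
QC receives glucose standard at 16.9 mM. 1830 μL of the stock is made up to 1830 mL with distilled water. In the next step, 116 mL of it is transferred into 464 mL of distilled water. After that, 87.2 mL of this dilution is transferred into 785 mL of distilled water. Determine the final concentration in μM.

0.338 μM

Overall dilution factor = 1000 × 5 × 10.00 = 5.00 × 10⁴.
16.9 mM / 5.00 × 10⁴ = 3.38 × 10⁻⁴ mM = 0.338 μM.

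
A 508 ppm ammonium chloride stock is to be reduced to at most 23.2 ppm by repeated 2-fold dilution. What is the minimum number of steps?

Need 2ⁿ ≥ 21.9, so n ≥ log(21.9)/log(2) = 4.45.
Minimum whole steps: n = 5.

5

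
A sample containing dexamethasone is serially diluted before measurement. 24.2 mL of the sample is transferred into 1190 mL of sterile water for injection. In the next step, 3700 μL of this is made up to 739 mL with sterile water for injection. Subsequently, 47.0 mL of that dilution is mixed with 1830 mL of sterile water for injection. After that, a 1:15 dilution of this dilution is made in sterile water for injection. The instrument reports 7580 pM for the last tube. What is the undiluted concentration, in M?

Overall dilution factor = 50.17 × 199.7 × 39.94 × 15 = 6.00 × 10⁶.
Original = 7580 pM × 6.00 × 10⁶ = 4.55 × 10¹⁰ pM = 0.0455 M.

0.0455 M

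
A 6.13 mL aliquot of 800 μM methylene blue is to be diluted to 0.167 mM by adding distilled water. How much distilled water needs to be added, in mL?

23.2 mL

0.167 mM = 167 μM.
V₂ = C₁V₁/C₂ = 800 × 6.13 / 167 = 29.4 mL.
Diluent to add = V₂ − V₁ = 29.4 − 6.13 = 23.2 mL.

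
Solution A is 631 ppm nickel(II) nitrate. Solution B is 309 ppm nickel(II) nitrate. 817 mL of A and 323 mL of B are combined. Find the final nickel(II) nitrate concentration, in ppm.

C_mix = (C_A·V_A + C_B·V_B)/(V_A + V_B) = (631×817 + 309×323) / 1140 = 540 ppm.

540 ppm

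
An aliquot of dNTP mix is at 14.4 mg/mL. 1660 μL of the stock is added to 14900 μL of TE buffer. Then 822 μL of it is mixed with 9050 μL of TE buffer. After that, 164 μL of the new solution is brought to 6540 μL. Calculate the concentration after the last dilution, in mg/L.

3.01 mg/L

Overall dilution factor = 9.976 × 12.01 × 39.88 = 4778.
14.4 mg/mL / 4778 = 3.01 × 10⁻³ mg/mL = 3.01 mg/L.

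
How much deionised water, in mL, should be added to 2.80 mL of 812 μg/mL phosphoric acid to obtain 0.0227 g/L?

0.0227 g/L = 22.7 μg/mL.
V₂ = C₁V₁/C₂ = 812 × 2.80 / 22.7 = 100 mL.
Diluent to add = V₂ − V₁ = 100 − 2.80 = 97.4 mL.

97.4 mL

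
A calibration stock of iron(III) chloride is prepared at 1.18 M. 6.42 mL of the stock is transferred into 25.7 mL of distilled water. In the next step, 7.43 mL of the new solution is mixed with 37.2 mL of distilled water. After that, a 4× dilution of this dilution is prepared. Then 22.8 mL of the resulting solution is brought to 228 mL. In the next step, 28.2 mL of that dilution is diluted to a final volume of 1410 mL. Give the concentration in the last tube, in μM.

Overall dilution factor = 5.003 × 6.007 × 4 × 10 × 50 = 6.01 × 10⁴.
1.18 M / 6.01 × 10⁴ = 1.96 × 10⁻⁵ M = 19.6 μM.

19.6 μM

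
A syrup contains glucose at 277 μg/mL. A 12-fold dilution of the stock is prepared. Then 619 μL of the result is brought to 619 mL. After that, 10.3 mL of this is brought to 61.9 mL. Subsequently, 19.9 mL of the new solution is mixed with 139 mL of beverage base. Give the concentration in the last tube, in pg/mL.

Overall dilution factor = 12 × 1000 × 6.010 × 7.985 = 5.76 × 10⁵.
277 μg/mL / 5.76 × 10⁵ = 4.81 × 10⁻⁴ μg/mL = 481 pg/mL.

481 pg/mL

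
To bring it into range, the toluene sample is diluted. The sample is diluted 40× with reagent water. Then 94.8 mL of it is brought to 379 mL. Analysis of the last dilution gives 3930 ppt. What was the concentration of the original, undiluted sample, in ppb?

628 ppb

Overall dilution factor = 40 × 3.998 = 160.
Original = 3930 ppt × 160 = 6.28 × 10⁵ ppt = 628 ppb.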